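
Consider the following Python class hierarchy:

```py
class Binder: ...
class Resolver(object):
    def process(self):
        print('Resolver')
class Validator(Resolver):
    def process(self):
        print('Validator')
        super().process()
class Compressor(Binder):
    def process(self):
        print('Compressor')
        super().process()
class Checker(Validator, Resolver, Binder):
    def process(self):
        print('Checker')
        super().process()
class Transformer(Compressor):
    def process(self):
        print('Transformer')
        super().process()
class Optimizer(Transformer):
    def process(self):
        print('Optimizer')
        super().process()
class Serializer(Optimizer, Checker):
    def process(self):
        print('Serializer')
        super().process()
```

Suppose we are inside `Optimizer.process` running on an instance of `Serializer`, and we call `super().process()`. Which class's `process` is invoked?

L[Serializer] = Serializer + merge(L[Optimizer], L[Checker], [Optimizer Checker])
  take Optimizer:  [Optimizer Transformer Compressor Binder object] + [Checker Validator Resolver Binder object] + [Optimizer Checker]
  take Transformer:  [Transformer Compressor Binder object] + [Checker Validator Resolver Binder object] + [Checker]
  take Compressor:  [Compressor Binder object] + [Checker Validator Resolver Binder object] + [Checker]
  take Checker:  [Binder object] + [Checker Validator Resolver Binder object] + [Checker]
  take Validator:  [Binder object] + [Validator Resolver Binder object]
  take Resolver:  [Binder object] + [Resolver Binder object]
  take Binder:  [Binder object] + [Binder object]
  take object:  [object] + [object]
MRO: Serializer Optimizer Transformer Compressor Checker Validator Resolver Binder object
super() in Optimizer.process on a Serializer instance goes to the class after Optimizer in Serializer's MRO: Transformer.

Transformer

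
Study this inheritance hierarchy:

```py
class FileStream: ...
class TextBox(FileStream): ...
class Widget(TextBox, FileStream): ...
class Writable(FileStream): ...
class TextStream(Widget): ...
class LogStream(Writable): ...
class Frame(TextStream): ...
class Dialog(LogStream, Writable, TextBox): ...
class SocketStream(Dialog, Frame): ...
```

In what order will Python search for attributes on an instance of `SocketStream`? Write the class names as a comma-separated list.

L[SocketStream] = SocketStream + merge(L[Dialog], L[Frame], [Dialog Frame])
  take Dialog:  [Dialog LogStream Writable TextBox FileStream object] + [Frame TextStream Widget TextBox FileStream object] + [Dialog Frame]
  take LogStream:  [LogStream Writable TextBox FileStream object] + [Frame TextStream Widget TextBox FileStream object] + [Frame]
  take Writable:  [Writable TextBox FileStream object] + [Frame TextStream Widget TextBox FileStream object] + [Frame]
  take Frame:  [TextBox FileStream object] + [Frame TextStream Widget TextBox FileStream object] + [Frame]
  take TextStream:  [TextBox FileStream object] + [TextStream Widget TextBox FileStream object]
  take Widget:  [TextBox FileStream object] + [Widget TextBox FileStream object]
  take TextBox:  [TextBox FileStream object] + [TextBox FileStream object]
  take FileStream:  [FileStream object] + [FileStream object]
  take object:  [object] + [object]

SocketStream, Dialog, LogStream, Writable, Frame, TextStream, Widget, TextBox, FileStream, object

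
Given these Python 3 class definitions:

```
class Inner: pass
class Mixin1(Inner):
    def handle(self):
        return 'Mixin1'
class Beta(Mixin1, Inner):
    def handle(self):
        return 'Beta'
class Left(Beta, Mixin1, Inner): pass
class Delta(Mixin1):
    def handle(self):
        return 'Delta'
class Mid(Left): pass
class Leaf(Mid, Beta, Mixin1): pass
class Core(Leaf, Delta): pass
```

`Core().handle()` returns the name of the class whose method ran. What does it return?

Beta

L[Core] = Core + merge(L[Leaf], L[Delta], [Leaf Delta])
  take Leaf:  [Leaf Mid Left Beta Mixin1 Inner object] + [Delta Mixin1 Inner object] + [Leaf Delta]
  take Mid:  [Mid Left Beta Mixin1 Inner object] + [Delta Mixin1 Inner object] + [Delta]
  take Left:  [Left Beta Mixin1 Inner object] + [Delta Mixin1 Inner object] + [Delta]
  take Beta:  [Beta Mixin1 Inner object] + [Delta Mixin1 Inner object] + [Delta]
  take Delta:  [Mixin1 Inner object] + [Delta Mixin1 Inner object] + [Delta]
  take Mixin1:  [Mixin1 Inner object] + [Mixin1 Inner object]
  take Inner:  [Inner object] + [Inner object]
  take object:  [object] + [object]
MRO: Core Leaf Mid Left Beta Delta Mixin1 Inner object
handle is defined in: Beta, Delta, Mixin1. First along the MRO is Beta.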